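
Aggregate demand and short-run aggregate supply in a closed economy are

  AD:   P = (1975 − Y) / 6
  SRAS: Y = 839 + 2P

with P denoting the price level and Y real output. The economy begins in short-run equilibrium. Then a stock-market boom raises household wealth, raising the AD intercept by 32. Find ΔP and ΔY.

ΔP = +4, ΔY = +8

This is a positive demand shock: AD shifts right.
New AD: Y = 2007 − 6P.
Set AD = SRAS: 2007 − 6P = 839 + 2P, so 1168 = 8P and P = 146.
Y = 2007 − 6·146 = 1131.
Initially P = 142, Y = 1123, so ΔP = +4 and ΔY = +8.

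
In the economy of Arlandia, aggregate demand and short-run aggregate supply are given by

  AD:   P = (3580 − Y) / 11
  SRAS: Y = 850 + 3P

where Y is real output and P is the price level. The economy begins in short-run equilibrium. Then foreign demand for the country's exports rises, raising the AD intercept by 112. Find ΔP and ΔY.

ΔP = +8, ΔY = +24

This is a positive demand shock: AD shifts right.
New AD: Y = 3692 − 11P.
Set AD = SRAS: 3692 − 11P = 850 + 3P, so 2842 = 14P and P = 203.
Y = 3692 − 11·203 = 1459.
Initially P = 195, Y = 1435, so ΔP = +8 and ΔY = +24.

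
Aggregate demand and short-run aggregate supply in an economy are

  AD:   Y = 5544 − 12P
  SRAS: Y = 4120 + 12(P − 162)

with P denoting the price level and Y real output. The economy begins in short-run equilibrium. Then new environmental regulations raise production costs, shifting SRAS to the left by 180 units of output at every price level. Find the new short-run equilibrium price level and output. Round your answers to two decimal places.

P = 147.83, Y = 3770.00

This is a negative supply shock: SRAS shifts left.
New SRAS: Y = 1996 + 12P.
Set AD = SRAS: 5544 − 12P = 1996 + 12P, so 3548 = 24P and P = 147.83.
Substituting into AD, Y = 3770.00.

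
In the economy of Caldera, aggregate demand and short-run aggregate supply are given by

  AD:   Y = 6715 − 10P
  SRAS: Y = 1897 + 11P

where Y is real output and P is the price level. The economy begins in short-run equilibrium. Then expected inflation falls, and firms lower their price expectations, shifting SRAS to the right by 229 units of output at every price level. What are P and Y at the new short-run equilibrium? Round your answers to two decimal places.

P = 218.52, Y = 4529.76

This is a positive supply shock: SRAS shifts right.
New SRAS: Y = 2126 + 11P.
Set AD = SRAS: 6715 − 10P = 2126 + 11P, so 4589 = 21P and P = 218.52.
Substituting into AD, Y = 4529.76.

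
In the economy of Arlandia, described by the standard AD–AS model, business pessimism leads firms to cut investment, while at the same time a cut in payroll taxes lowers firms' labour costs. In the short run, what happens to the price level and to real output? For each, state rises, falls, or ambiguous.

Price level: falls; output: ambiguous

The first event is a negative demand shock: AD shifts left, which by itself pushes P down and Y down.
The second is a favourable supply shock: SRAS shifts right, which by itself pushes P down and Y up.
Both shocks push P down, so P falls. The two shocks push Y in opposite directions, so the effect on Y is ambiguous.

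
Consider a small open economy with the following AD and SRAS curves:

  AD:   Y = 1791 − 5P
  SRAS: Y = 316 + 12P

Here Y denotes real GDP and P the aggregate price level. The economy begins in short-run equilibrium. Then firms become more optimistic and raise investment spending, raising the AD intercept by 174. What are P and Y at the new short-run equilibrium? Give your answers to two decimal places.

P = 97.00, Y = 1480.00

This is a positive demand shock: AD shifts right.
New AD: Y = 1965 − 5P.
Set AD = SRAS: 1965 − 5P = 316 + 12P, so 1649 = 17P and P = 97.00.
Substituting into AD, Y = 1480.00.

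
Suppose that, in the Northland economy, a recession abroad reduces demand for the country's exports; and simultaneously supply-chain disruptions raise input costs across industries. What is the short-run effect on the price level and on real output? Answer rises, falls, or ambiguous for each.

Price level: ambiguous; output: falls

The first event is a negative demand shock: AD shifts left, which by itself pushes P down and Y down.
The second is an adverse supply shock: SRAS shifts left, which by itself pushes P up and Y down.
The two shocks push P in opposite directions, so the effect on P is ambiguous. Both shocks push Y down, so Y falls.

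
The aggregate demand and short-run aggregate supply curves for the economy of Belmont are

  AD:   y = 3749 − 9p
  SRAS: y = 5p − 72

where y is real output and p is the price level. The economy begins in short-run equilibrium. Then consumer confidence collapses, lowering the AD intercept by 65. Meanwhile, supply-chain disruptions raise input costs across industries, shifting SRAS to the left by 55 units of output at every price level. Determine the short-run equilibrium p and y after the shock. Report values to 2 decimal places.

p = 272.21, y = 1234.07

After both shocks: AD is y = 3684 − 9p and SRAS is y = 5p − 127.
Setting them equal: 3811 = 14p, so p = 272.21.
Substituting into AD, y = 1234.07.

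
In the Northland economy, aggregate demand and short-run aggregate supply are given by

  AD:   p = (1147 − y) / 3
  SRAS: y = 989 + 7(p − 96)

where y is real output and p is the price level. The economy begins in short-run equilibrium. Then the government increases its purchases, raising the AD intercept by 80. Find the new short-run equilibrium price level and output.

This is a positive demand shock: AD shifts right.
New AD: y = 1227 − 3p.
SRAS can be written y = 317 + 7p.
Set AD = SRAS: 1227 − 3p = 317 + 7p, so 910 = 10p and p = 91.
y = 1227 − 3·91 = 954.

p = 91, y = 954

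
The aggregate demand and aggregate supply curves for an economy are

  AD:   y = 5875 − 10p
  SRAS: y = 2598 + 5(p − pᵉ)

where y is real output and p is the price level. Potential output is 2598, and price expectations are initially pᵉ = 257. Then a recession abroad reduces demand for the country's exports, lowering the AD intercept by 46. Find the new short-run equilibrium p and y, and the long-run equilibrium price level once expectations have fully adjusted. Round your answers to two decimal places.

AD shifts left: new AD is y = 5829 − 10p. With pᵉ = 257, SRAS is y = 1313 + 5p.
Short run: 5829 − 10p = 1313 + 5p gives 4516 = 15p, so p = 301.07 and y = 5829 − 10p = 2818.33.
y = 2818.33 is above potential 2598; expectations adjust and SRAS shifts left until y = 2598.
Long run: on the new AD curve, 2598 = 5829 − 10p gives p = 323.10.

Short run: p = 301.07, y = 2818.33. Long run: p = 323.10.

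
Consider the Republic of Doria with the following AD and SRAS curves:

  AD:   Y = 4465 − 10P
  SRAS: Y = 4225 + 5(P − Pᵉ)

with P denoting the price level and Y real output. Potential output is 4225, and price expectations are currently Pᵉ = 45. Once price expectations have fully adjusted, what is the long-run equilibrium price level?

Short run: with Pᵉ = 45, SRAS is Y = 4000 + 5P. Setting AD = SRAS gives 465 = 15P, so P = 31 and Y = 4465 − 10·31 = 4155.
Output 4155 is below potential 4225, so over time expected prices fall and SRAS shifts right until Y returns to 4225.
Long run: Y = 4225 on the AD curve gives 4225 = 4465 − 10P, so P = 24.

Long-run P = 24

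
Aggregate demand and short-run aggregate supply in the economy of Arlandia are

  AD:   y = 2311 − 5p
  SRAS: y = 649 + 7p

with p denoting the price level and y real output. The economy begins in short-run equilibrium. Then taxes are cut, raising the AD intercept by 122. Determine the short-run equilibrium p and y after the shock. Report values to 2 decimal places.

This is a positive demand shock: AD shifts right.
New AD: y = 2433 − 5p.
Set AD = SRAS: 2433 − 5p = 649 + 7p, so 1784 = 12p and p = 148.67.
Substituting into AD, y = 1689.67.

p = 148.67, y = 1689.67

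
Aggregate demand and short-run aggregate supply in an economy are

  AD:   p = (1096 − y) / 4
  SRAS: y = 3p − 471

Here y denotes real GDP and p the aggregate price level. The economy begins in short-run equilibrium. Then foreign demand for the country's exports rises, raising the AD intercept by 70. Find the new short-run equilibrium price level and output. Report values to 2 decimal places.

p = 233.86, y = 230.57

This is a positive demand shock: AD shifts right.
New AD: y = 1166 − 4p.
Set AD = SRAS: 1166 − 4p = 3p − 471, so 1637 = 7p and p = 233.86.
Substituting into AD, y = 230.57.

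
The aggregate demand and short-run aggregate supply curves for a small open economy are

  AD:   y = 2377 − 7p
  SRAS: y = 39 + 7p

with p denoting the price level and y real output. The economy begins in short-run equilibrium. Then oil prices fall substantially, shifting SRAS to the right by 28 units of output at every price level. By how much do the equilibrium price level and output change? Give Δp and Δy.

Δp = -2, Δy = +14

This is a positive supply shock: SRAS shifts right.
New SRAS: y = 67 + 7p.
Set AD = SRAS: 2377 − 7p = 67 + 7p, so 2310 = 14p and p = 165.
y = 2377 − 7·165 = 1222.
Initially p = 167, y = 1208, so Δp = -2 and Δy = +14.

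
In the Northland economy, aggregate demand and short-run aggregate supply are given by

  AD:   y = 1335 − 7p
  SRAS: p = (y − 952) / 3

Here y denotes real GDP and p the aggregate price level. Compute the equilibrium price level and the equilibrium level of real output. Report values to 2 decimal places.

p = 38.30, y = 1066.90

Rearrange SRAS to y = 952 + 3p.
Set AD = SRAS: 1335 − 7p = 952 + 3p, so 383 = 10p and p = 38.30.
Substituting into AD, y = 1335 − 7p = 1066.90.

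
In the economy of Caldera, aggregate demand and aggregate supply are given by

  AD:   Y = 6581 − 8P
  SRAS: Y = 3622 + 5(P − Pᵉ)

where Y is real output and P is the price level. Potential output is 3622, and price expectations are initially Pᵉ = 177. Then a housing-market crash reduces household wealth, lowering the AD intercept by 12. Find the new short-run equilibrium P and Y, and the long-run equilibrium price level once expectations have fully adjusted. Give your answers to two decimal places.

Short run: P = 294.77, Y = 4210.85. Long run: P = 368.38.

AD shifts left: new AD is Y = 6569 − 8P. With Pᵉ = 177, SRAS is Y = 2737 + 5P.
Short run: 6569 − 8P = 2737 + 5P gives 3832 = 13P, so P = 294.77 and Y = 6569 − 8P = 4210.85.
Y = 4210.85 is above potential 3622; expectations adjust and SRAS shifts left until Y = 3622.
Long run: on the new AD curve, 3622 = 6569 − 8P gives P = 368.38.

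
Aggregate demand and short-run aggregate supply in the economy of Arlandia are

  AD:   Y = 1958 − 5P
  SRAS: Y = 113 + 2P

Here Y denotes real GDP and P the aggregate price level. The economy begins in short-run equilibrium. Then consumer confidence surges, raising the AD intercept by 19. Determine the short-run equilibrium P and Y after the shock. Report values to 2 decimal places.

This is a positive demand shock: AD shifts right.
New AD: Y = 1977 − 5P.
Set AD = SRAS: 1977 − 5P = 113 + 2P, so 1864 = 7P and P = 266.29.
Substituting into AD, Y = 645.57.

P = 266.29, Y = 645.57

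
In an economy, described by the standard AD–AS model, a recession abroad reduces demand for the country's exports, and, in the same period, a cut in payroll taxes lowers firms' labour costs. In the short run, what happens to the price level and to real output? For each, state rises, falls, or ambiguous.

Price level: falls; output: ambiguous

The first event is a negative demand shock: AD shifts left, which by itself pushes P down and Y down.
The second is a favourable supply shock: SRAS shifts right, which by itself pushes P down and Y up.
Both shocks push P down, so P falls. The two shocks push Y in opposite directions, so the effect on Y is ambiguous.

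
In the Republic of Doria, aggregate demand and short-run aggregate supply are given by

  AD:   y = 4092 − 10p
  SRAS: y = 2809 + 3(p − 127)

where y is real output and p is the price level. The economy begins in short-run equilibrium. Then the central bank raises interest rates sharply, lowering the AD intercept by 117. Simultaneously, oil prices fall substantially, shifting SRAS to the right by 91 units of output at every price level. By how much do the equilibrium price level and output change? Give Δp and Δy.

Δp = -16, Δy = +43

After both shocks: AD is y = 3975 − 10p and SRAS is y = 2519 + 3p.
Setting them equal: 1456 = 13p, so p = 112.
y = 3975 − 10·112 = 2855.
Initially p = 128, y = 2812, so Δp = -16 and Δy = +43.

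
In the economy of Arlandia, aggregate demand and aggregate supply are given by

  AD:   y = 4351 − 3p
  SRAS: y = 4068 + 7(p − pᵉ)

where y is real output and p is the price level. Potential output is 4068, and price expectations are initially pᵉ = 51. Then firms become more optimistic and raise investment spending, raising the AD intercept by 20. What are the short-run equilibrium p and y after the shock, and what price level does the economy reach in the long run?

AD shifts right: new AD is y = 4371 − 3p. With pᵉ = 51, SRAS is y = 3711 + 7p.
Short run: 4371 − 3p = 3711 + 7p gives 660 = 10p, so p = 66 and y = 4371 − 3·66 = 4173.
y = 4173 is above potential 4068; expectations adjust and SRAS shifts left until y = 4068.
Long run: on the new AD curve, 4068 = 4371 − 3p gives p = 101.

Short run: p = 66, y = 4173. Long run: p = 101.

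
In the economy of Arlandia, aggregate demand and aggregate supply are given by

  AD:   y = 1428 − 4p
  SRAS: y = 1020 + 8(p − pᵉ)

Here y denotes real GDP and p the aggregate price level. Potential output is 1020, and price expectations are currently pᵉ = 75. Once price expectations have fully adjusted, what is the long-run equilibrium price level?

Short run: with pᵉ = 75, SRAS is y = 420 + 8p. Setting AD = SRAS gives 1008 = 12p, so p = 84 and y = 1428 − 4·84 = 1092.
Output 1092 is above potential 1020, so over time expected prices rise and SRAS shifts left until y returns to 1020.
Long run: y = 1020 on the AD curve gives 1020 = 1428 − 4p, so p = 102.

Long-run p = 102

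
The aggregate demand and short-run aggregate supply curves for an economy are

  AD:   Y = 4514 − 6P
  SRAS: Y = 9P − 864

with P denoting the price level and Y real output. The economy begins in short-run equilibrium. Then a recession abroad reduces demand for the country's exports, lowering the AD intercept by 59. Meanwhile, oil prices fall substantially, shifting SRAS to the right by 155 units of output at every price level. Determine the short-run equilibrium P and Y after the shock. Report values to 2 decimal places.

After both shocks: AD is Y = 4455 − 6P and SRAS is Y = 9P − 709.
Setting them equal: 5164 = 15P, so P = 344.27.
Substituting into AD, Y = 2389.40.

P = 344.27, Y = 2389.40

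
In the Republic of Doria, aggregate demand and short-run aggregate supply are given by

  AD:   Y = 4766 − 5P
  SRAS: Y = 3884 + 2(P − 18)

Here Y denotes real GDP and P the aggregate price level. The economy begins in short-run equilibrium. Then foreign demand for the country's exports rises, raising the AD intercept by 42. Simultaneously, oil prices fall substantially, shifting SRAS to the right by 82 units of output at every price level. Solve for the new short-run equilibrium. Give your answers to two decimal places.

After both shocks: AD is Y = 4808 − 5P and SRAS is Y = 3930 + 2P.
Setting them equal: 878 = 7P, so P = 125.43.
Substituting into AD, Y = 4180.86.

P = 125.43, Y = 4180.86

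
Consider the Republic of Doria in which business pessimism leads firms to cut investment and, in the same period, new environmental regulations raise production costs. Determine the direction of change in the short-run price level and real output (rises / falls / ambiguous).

The first event is a negative demand shock: AD shifts left, which by itself pushes P down and Y down.
The second is an adverse supply shock: SRAS shifts left, which by itself pushes P up and Y down.
The two shocks push P in opposite directions, so the effect on P is ambiguous. Both shocks push Y down, so Y falls.

Price level: ambiguous; output: falls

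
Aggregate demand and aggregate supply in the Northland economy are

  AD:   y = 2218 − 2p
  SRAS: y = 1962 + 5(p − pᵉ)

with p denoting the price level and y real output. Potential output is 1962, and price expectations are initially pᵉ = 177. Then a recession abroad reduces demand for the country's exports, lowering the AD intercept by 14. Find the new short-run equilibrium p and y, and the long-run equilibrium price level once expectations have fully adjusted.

AD shifts left: new AD is y = 2204 − 2p. With pᵉ = 177, SRAS is y = 1077 + 5p.
Short run: 2204 − 2p = 1077 + 5p gives 1127 = 7p, so p = 161 and y = 2204 − 2·161 = 1882.
y = 1882 is below potential 1962; expectations adjust and SRAS shifts right until y = 1962.
Long run: on the new AD curve, 1962 = 2204 − 2p gives p = 121.

Short run: p = 161, y = 1882. Long run: p = 121.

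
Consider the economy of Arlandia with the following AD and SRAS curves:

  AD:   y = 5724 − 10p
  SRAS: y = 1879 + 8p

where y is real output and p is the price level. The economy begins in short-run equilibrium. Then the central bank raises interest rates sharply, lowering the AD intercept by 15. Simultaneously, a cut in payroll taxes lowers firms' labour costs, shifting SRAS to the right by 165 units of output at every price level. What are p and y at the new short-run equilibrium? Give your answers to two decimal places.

After both shocks: AD is y = 5709 − 10p and SRAS is y = 2044 + 8p.
Setting them equal: 3665 = 18p, so p = 203.61.
Substituting into AD, y = 3672.89.

p = 203.61, y = 3672.89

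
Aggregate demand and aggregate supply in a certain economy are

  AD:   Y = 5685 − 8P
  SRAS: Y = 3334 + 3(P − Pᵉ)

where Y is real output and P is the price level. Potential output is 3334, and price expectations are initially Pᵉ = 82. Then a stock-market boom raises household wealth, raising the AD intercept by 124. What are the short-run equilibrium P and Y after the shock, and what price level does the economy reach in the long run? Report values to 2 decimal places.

Short run: P = 247.36, Y = 3830.09. Long run: P = 309.38.

AD shifts right: new AD is Y = 5809 − 8P. With Pᵉ = 82, SRAS is Y = 3088 + 3P.
Short run: 5809 − 8P = 3088 + 3P gives 2721 = 11P, so P = 247.36 and Y = 5809 − 8P = 3830.09.
Y = 3830.09 is above potential 3334; expectations adjust and SRAS shifts left until Y = 3334.
Long run: on the new AD curve, 3334 = 5809 − 8P gives P = 309.38.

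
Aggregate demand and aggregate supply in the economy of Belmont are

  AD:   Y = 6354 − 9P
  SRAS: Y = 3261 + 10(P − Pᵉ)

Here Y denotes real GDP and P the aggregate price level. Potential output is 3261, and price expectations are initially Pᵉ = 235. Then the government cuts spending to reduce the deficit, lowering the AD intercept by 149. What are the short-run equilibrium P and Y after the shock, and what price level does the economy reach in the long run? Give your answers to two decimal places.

Short run: P = 278.63, Y = 3697.32. Long run: P = 327.11.

AD shifts left: new AD is Y = 6205 − 9P. With Pᵉ = 235, SRAS is Y = 911 + 10P.
Short run: 6205 − 9P = 911 + 10P gives 5294 = 19P, so P = 278.63 and Y = 6205 − 9P = 3697.32.
Y = 3697.32 is above potential 3261; expectations adjust and SRAS shifts left until Y = 3261.
Long run: on the new AD curve, 3261 = 6205 − 9P gives P = 327.11.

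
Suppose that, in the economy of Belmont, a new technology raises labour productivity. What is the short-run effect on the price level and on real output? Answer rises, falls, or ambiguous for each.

Price level: falls; output: rises

This is a favourable supply shock: SRAS shifts right.
Moving along the downward-sloping AD curve, P falls and Y rises.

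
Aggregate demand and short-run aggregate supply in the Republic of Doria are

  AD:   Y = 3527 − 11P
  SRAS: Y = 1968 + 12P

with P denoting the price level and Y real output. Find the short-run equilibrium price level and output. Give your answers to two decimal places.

P = 67.78, Y = 2781.39

Set AD = SRAS: 3527 − 11P = 1968 + 12P, so 1559 = 23P and P = 67.78.
Substituting into AD, Y = 3527 − 11P = 2781.39.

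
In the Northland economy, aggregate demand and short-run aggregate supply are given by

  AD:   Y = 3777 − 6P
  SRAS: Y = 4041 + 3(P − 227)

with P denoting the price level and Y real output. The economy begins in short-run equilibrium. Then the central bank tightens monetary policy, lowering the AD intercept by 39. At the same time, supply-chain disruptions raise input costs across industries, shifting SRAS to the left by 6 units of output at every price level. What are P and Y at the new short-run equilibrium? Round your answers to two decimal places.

After both shocks: AD is Y = 3738 − 6P and SRAS is Y = 3354 + 3P.
Setting them equal: 384 = 9P, so P = 42.67.
Substituting into AD, Y = 3482.00.

P = 42.67, Y = 3482.00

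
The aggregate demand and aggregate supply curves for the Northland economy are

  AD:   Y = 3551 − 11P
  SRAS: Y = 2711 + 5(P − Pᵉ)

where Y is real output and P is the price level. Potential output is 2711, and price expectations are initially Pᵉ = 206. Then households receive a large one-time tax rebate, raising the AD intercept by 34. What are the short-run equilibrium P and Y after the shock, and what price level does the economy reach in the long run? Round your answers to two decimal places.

AD shifts right: new AD is Y = 3585 − 11P. With Pᵉ = 206, SRAS is Y = 1681 + 5P.
Short run: 3585 − 11P = 1681 + 5P gives 1904 = 16P, so P = 119.00 and Y = 3585 − 11P = 2276.00.
Y = 2276.00 is below potential 2711; expectations adjust and SRAS shifts right until Y = 2711.
Long run: on the new AD curve, 2711 = 3585 − 11P gives P = 79.45.

Short run: P = 119.00, Y = 2276.00. Long run: P = 79.45.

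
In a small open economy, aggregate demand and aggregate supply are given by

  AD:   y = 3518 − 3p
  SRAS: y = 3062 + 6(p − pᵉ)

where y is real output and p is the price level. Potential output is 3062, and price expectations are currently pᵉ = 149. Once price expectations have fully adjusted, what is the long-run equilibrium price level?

Long-run p = 152

Short run: with pᵉ = 149, SRAS is y = 2168 + 6p. Setting AD = SRAS gives 1350 = 9p, so p = 150 and y = 3518 − 3·150 = 3068.
Output 3068 is above potential 3062, so over time expected prices rise and SRAS shifts left until y returns to 3062.
Long run: y = 3062 on the AD curve gives 3062 = 3518 − 3p, so p = 152.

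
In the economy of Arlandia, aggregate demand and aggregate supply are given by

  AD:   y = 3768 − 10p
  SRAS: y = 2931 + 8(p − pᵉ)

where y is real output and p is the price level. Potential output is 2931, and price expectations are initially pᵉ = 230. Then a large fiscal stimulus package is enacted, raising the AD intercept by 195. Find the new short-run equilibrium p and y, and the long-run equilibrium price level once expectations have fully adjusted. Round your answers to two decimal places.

AD shifts right: new AD is y = 3963 − 10p. With pᵉ = 230, SRAS is y = 1091 + 8p.
Short run: 3963 − 10p = 1091 + 8p gives 2872 = 18p, so p = 159.56 and y = 3963 − 10p = 2367.44.
y = 2367.44 is below potential 2931; expectations adjust and SRAS shifts right until y = 2931.
Long run: on the new AD curve, 2931 = 3963 − 10p gives p = 103.20.

Short run: p = 159.56, y = 2367.44. Long run: p = 103.20.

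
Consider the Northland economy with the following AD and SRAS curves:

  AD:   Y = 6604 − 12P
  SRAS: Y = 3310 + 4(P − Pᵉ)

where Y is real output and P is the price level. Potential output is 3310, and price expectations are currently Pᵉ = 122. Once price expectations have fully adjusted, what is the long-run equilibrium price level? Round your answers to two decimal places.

Long-run P = 274.50

Short run: with Pᵉ = 122, SRAS is Y = 2822 + 4P. Setting AD = SRAS gives 3782 = 16P, so P = 236.38 and Y = 6604 − 12P = 3767.50.
Output 3767.50 is above potential 3310, so over time expected prices rise and SRAS shifts left until Y returns to 3310.
Long run: Y = 3310 on the AD curve gives 3310 = 6604 − 12P, so P = 274.50.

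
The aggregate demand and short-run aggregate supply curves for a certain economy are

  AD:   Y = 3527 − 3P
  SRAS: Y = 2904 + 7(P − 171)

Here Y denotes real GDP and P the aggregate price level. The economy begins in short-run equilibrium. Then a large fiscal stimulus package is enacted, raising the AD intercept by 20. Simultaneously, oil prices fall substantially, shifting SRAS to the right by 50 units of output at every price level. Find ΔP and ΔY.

After both shocks: AD is Y = 3547 − 3P and SRAS is Y = 1757 + 7P.
Setting them equal: 1790 = 10P, so P = 179.
Y = 3547 − 3·179 = 3010.
Initially P = 182, Y = 2981, so ΔP = -3 and ΔY = +29.

ΔP = -3, ΔY = +29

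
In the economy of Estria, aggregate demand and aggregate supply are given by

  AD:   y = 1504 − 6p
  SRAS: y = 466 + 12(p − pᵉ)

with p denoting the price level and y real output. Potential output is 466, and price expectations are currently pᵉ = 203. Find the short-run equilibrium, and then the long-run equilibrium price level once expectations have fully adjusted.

Short run: p = 193, y = 346. Long run: p = 173.

Short run: with pᵉ = 203, SRAS is y = 12p − 1970. Setting AD = SRAS gives 3474 = 18p, so p = 193 and y = 1504 − 6·193 = 346.
Output 346 is below potential 466, so over time expected prices fall and SRAS shifts right until y returns to 466.
Long run: y = 466 on the AD curve gives 466 = 1504 − 6p, so p = 173.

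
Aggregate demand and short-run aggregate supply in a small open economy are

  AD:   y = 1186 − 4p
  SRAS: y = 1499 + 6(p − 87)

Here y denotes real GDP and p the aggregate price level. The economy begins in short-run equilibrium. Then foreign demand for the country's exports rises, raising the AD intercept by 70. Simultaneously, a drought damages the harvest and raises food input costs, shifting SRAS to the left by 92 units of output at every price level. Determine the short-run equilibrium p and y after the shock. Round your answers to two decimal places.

After both shocks: AD is y = 1256 − 4p and SRAS is y = 885 + 6p.
Setting them equal: 371 = 10p, so p = 37.10.
Substituting into AD, y = 1107.60.

p = 37.10, y = 1107.60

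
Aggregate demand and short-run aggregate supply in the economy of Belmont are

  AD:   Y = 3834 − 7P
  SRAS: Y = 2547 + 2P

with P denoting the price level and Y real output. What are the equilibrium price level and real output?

Set AD = SRAS: 3834 − 7P = 2547 + 2P, so 1287 = 9P and P = 143.
Then Y = 3834 − 7·143 = 2833.

P = 143, Y = 2833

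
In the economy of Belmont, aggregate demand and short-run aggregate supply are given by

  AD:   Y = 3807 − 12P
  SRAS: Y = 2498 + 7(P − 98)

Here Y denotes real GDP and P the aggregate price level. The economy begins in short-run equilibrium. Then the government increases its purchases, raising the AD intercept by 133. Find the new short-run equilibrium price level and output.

This is a positive demand shock: AD shifts right.
New AD: Y = 3940 − 12P.
SRAS can be written Y = 1812 + 7P.
Set AD = SRAS: 3940 − 12P = 1812 + 7P, so 2128 = 19P and P = 112.
Y = 3940 − 12·112 = 2596.

P = 112, Y = 2596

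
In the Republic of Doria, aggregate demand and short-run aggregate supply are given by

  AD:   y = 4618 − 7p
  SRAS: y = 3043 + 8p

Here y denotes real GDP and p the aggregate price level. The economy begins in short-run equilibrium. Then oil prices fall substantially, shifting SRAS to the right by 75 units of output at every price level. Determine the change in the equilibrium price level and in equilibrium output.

This is a positive supply shock: SRAS shifts right.
New SRAS: y = 3118 + 8p.
Set AD = SRAS: 4618 − 7p = 3118 + 8p, so 1500 = 15p and p = 100.
y = 4618 − 7·100 = 3918.
Initially p = 105, y = 3883, so Δp = -5 and Δy = +35.

Δp = -5, Δy = +35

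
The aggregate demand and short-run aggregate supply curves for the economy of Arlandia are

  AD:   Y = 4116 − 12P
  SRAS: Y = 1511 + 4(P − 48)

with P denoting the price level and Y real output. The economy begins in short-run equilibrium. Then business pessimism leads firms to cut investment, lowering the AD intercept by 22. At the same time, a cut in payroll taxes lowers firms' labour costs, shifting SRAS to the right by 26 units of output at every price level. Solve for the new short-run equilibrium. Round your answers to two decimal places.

After both shocks: AD is Y = 4094 − 12P and SRAS is Y = 1345 + 4P.
Setting them equal: 2749 = 16P, so P = 171.81.
Substituting into AD, Y = 2032.25.

P = 171.81, Y = 2032.25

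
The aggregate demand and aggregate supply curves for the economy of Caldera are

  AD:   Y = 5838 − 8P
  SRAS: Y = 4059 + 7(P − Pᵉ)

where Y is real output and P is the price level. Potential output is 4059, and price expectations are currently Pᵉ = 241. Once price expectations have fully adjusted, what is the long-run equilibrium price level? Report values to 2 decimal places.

Short run: with Pᵉ = 241, SRAS is Y = 2372 + 7P. Setting AD = SRAS gives 3466 = 15P, so P = 231.07 and Y = 5838 − 8P = 3989.47.
Output 3989.47 is below potential 4059, so over time expected prices fall and SRAS shifts right until Y returns to 4059.
Long run: Y = 4059 on the AD curve gives 4059 = 5838 − 8P, so P = 222.38.

Long-run P = 222.38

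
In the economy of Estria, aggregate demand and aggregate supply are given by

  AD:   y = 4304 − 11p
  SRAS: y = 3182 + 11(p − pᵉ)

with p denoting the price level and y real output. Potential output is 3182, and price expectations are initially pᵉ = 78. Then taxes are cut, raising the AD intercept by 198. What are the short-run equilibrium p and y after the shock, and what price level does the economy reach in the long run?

Short run: p = 99, y = 3413. Long run: p = 120.

AD shifts right: new AD is y = 4502 − 11p. With pᵉ = 78, SRAS is y = 2324 + 11p.
Short run: 4502 − 11p = 2324 + 11p gives 2178 = 22p, so p = 99 and y = 4502 − 11·99 = 3413.
y = 3413 is above potential 3182; expectations adjust and SRAS shifts left until y = 3182.
Long run: on the new AD curve, 3182 = 4502 − 11p gives p = 120.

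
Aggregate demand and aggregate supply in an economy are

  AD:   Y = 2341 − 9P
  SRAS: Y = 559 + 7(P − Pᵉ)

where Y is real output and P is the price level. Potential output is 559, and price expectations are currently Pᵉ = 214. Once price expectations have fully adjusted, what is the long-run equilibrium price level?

Short run: with Pᵉ = 214, SRAS is Y = 7P − 939. Setting AD = SRAS gives 3280 = 16P, so P = 205 and Y = 2341 − 9·205 = 496.
Output 496 is below potential 559, so over time expected prices fall and SRAS shifts right until Y returns to 559.
Long run: Y = 559 on the AD curve gives 559 = 2341 − 9P, so P = 198.

Long-run P = 198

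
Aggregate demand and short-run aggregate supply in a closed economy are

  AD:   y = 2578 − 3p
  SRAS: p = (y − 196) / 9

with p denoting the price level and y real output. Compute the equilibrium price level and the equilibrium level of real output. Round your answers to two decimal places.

Rearrange SRAS to y = 196 + 9p.
Set AD = SRAS: 2578 − 3p = 196 + 9p, so 2382 = 12p and p = 198.50.
Substituting into AD, y = 2578 − 3p = 1982.50.

p = 198.50, y = 1982.50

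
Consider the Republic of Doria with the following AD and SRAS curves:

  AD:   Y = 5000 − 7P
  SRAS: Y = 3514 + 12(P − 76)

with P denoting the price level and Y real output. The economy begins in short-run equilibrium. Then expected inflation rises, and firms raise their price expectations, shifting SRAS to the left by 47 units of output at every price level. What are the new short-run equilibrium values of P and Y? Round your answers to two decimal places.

P = 128.68, Y = 4099.21

This is a negative supply shock: SRAS shifts left.
New SRAS: Y = 2555 + 12P.
Set AD = SRAS: 5000 − 7P = 2555 + 12P, so 2445 = 19P and P = 128.68.
Substituting into AD, Y = 4099.21.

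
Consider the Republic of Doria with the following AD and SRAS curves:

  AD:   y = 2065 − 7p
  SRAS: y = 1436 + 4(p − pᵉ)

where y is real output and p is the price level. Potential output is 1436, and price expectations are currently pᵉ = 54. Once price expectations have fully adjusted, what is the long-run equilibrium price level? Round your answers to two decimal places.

Short run: with pᵉ = 54, SRAS is y = 1220 + 4p. Setting AD = SRAS gives 845 = 11p, so p = 76.82 and y = 2065 − 7p = 1527.27.
Output 1527.27 is above potential 1436, so over time expected prices rise and SRAS shifts left until y returns to 1436.
Long run: y = 1436 on the AD curve gives 1436 = 2065 − 7p, so p = 89.86.

Long-run p = 89.86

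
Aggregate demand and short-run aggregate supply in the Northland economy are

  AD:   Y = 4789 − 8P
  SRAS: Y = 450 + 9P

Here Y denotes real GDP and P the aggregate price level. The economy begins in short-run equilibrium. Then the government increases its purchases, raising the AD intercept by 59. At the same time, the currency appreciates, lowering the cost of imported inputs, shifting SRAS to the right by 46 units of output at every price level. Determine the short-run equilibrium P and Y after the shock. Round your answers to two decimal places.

P = 256.00, Y = 2800.00

After both shocks: AD is Y = 4848 − 8P and SRAS is Y = 496 + 9P.
Setting them equal: 4352 = 17P, so P = 256.00.
Substituting into AD, Y = 2800.00.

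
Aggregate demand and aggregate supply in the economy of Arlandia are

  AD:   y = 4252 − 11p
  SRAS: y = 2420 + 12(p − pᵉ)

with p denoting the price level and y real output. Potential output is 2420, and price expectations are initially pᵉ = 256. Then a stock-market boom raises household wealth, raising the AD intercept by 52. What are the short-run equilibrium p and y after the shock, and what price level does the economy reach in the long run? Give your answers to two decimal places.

AD shifts right: new AD is y = 4304 − 11p. With pᵉ = 256, SRAS is y = 12p − 652.
Short run: 4304 − 11p = 12p − 652 gives 4956 = 23p, so p = 215.48 and y = 4304 − 11p = 1933.74.
y = 1933.74 is below potential 2420; expectations adjust and SRAS shifts right until y = 2420.
Long run: on the new AD curve, 2420 = 4304 − 11p gives p = 171.27.

Short run: p = 215.48, y = 1933.74. Long run: p = 171.27.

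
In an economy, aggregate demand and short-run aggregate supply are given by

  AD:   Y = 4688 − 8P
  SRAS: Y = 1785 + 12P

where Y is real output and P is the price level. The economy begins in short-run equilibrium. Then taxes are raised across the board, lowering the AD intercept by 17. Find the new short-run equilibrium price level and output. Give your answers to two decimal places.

P = 144.30, Y = 3516.60

This is a negative demand shock: AD shifts left.
New AD: Y = 4671 − 8P.
Set AD = SRAS: 4671 − 8P = 1785 + 12P, so 2886 = 20P and P = 144.30.
Substituting into AD, Y = 3516.60.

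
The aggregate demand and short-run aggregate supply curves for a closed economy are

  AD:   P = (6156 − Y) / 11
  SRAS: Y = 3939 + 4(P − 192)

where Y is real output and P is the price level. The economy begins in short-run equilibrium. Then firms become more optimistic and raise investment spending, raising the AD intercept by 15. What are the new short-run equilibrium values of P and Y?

P = 200, Y = 3971

This is a positive demand shock: AD shifts right.
New AD: Y = 6171 − 11P.
SRAS can be written Y = 3171 + 4P.
Set AD = SRAS: 6171 − 11P = 3171 + 4P, so 3000 = 15P and P = 200.
Y = 6171 − 11·200 = 3971.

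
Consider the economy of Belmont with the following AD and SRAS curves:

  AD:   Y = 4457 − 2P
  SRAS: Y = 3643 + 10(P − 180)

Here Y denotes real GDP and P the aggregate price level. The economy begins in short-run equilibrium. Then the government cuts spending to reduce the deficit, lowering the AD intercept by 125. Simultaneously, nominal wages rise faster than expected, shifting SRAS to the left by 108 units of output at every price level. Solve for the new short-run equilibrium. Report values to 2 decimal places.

After both shocks: AD is Y = 4332 − 2P and SRAS is Y = 1735 + 10P.
Setting them equal: 2597 = 12P, so P = 216.42.
Substituting into AD, Y = 3899.17.

P = 216.42, Y = 3899.17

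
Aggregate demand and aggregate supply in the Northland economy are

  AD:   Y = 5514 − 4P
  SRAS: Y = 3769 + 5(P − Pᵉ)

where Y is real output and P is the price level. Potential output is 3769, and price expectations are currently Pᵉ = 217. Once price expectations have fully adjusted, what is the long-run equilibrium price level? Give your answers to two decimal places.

Short run: with Pᵉ = 217, SRAS is Y = 2684 + 5P. Setting AD = SRAS gives 2830 = 9P, so P = 314.44 and Y = 5514 − 4P = 4256.22.
Output 4256.22 is above potential 3769, so over time expected prices rise and SRAS shifts left until Y returns to 3769.
Long run: Y = 3769 on the AD curve gives 3769 = 5514 − 4P, so P = 436.25.

Long-run P = 436.25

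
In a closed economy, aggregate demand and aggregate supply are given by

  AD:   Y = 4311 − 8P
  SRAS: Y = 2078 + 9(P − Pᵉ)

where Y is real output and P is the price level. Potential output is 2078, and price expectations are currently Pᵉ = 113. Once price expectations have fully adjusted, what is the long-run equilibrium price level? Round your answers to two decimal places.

Long-run P = 279.13

Short run: with Pᵉ = 113, SRAS is Y = 1061 + 9P. Setting AD = SRAS gives 3250 = 17P, so P = 191.18 and Y = 4311 − 8P = 2781.59.
Output 2781.59 is above potential 2078, so over time expected prices rise and SRAS shifts left until Y returns to 2078.
Long run: Y = 2078 on the AD curve gives 2078 = 4311 − 8P, so P = 279.13.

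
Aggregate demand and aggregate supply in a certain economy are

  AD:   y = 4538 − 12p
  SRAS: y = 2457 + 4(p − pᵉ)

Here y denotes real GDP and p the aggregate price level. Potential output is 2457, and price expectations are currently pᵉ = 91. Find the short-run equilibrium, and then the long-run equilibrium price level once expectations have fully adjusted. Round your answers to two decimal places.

Short run: with pᵉ = 91, SRAS is y = 2093 + 4p. Setting AD = SRAS gives 2445 = 16p, so p = 152.81 and y = 4538 − 12p = 2704.25.
Output 2704.25 is above potential 2457, so over time expected prices rise and SRAS shifts left until y returns to 2457.
Long run: y = 2457 on the AD curve gives 2457 = 4538 − 12p, so p = 173.42.

Short run: p = 152.81, y = 2704.25. Long run: p = 173.42.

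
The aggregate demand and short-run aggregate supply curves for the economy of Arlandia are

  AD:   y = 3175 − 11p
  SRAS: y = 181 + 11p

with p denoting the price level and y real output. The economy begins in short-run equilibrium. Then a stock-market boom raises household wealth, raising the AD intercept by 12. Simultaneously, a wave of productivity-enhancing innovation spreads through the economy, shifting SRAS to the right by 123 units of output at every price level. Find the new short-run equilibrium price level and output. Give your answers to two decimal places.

After both shocks: AD is y = 3187 − 11p and SRAS is y = 304 + 11p.
Setting them equal: 2883 = 22p, so p = 131.05.
Substituting into AD, y = 1745.50.

p = 131.05, y = 1745.50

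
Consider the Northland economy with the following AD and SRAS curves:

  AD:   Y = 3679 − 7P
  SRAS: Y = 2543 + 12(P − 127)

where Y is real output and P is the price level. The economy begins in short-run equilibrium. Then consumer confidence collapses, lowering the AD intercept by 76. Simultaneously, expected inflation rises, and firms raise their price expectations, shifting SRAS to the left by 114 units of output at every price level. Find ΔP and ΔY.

ΔP = +2, ΔY = -90

After both shocks: AD is Y = 3603 − 7P and SRAS is Y = 905 + 12P.
Setting them equal: 2698 = 19P, so P = 142.
Y = 3603 − 7·142 = 2609.
Initially P = 140, Y = 2699, so ΔP = +2 and ΔY = -90.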